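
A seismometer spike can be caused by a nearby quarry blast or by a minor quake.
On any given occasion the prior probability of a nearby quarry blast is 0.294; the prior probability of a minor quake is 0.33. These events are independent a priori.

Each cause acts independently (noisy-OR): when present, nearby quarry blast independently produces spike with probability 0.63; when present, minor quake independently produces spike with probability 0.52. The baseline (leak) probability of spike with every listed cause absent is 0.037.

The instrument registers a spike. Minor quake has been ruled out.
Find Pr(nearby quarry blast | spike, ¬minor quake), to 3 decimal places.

Pr(nearby quarry blast | spike, ¬minor quake) ≈ 0.879

Under noisy-OR, P(spike | causes) = 1 − (1−0.037)·∏(1−qᵢ) over the active causes.
P(spike | ¬minor quake) = 0.037*0.706 + 0.64369*0.294 = 0.026122 + 0.189245 = 0.215367
The nearby quarry blast-present share is 0.64369*0.294 = 0.189245.
P(nearby quarry blast | spike, ¬minor quake) = 0.189245 / 0.215367 ≈ 0.879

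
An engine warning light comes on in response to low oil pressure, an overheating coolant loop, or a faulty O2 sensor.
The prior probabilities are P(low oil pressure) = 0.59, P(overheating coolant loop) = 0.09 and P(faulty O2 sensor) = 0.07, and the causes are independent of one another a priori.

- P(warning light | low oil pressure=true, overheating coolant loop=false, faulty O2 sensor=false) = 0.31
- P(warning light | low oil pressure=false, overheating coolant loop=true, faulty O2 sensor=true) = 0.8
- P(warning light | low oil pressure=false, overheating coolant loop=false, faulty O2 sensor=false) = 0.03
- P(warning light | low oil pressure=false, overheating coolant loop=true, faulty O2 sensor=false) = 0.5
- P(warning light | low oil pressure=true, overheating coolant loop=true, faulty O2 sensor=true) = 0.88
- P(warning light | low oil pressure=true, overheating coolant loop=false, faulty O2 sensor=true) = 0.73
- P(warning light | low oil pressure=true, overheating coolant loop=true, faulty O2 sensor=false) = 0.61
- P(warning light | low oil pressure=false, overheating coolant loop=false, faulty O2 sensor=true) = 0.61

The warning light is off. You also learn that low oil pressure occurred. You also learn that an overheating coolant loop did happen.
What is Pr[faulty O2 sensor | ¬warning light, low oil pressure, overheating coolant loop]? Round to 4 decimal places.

Pr[faulty O2 sensor | ¬warning light, low oil pressure, overheating coolant loop] ≈ 0.0226

P(¬warning light | low oil pressure, overheating coolant loop) = 0.39·0.93 + 0.12·0.07 = 0.362700 + 0.008400 = 0.371100
The faulty O2 sensor-present share is 0.12·0.07 = 0.008400.
P(faulty O2 sensor | ¬warning light, low oil pressure, overheating coolant loop) = 0.008400 / 0.371100 ≈ 0.0226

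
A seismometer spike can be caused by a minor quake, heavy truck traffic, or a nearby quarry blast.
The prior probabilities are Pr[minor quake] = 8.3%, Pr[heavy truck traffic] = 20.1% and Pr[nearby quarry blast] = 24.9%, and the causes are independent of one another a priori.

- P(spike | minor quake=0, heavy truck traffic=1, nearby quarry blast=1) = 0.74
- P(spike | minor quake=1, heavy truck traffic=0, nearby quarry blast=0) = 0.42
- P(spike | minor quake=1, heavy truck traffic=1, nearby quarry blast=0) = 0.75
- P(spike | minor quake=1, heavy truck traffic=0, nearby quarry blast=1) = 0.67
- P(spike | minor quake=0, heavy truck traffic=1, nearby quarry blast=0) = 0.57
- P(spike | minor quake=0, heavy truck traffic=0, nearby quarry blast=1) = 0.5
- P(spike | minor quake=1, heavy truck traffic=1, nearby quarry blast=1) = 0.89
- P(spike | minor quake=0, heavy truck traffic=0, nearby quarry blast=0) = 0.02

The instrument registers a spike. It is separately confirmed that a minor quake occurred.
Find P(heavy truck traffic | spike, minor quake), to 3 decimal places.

P(heavy truck traffic | spike, minor quake) ≈ 0.290

P(spike | minor quake) = 0.42×0.799×0.751 + 0.67×0.799×0.249 + 0.75×0.201×0.751 + 0.89×0.201×0.249 = 0.252021 + 0.133297 + 0.113213 + 0.044544 = 0.543075
Of this, 0.157757 comes from 0.113213 + 0.044544 (the heavy truck traffic=true cases).
P(heavy truck traffic | spike, minor quake) = 0.157757 / 0.543075 ≈ 0.290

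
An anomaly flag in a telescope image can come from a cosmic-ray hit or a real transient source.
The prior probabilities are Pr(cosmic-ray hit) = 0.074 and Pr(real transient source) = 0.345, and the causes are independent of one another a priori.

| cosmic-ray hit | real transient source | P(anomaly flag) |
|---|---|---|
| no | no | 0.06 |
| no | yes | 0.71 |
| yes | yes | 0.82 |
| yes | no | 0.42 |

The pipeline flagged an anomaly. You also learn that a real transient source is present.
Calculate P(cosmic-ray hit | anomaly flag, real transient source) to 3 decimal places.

P(cosmic-ray hit | anomaly flag, real transient source) ≈ 0.084

P(anomaly flag | real transient source) = 0.71·0.926 + 0.82·0.074 = 0.657460 + 0.060680 = 0.718140
Restricting to configurations with cosmic-ray hit present: 0.82·0.074 = 0.060680.
So P(cosmic-ray hit | anomaly flag, real transient source) = 0.060680/0.718140 ≈ 0.084.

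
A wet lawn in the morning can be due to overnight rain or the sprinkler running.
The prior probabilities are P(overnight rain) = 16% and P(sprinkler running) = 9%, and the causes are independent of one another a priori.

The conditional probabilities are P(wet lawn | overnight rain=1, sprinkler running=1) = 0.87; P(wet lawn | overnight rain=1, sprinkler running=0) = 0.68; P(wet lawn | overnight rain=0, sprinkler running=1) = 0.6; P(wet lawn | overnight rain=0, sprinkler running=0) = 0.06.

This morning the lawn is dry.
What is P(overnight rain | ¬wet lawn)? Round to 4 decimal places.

P(overnight rain | ¬wet lawn) ≈ 0.0608

Sum P(¬wet lawn|·) weighted by the priors over the 4 (overnight rain, sprinkler running) configurations:
  P(¬wet lawn) = 0.94·0.84·0.91 + 0.4·0.84·0.09 + 0.32·0.16·0.91 + 0.13·0.16·0.09
        = 0.718536 + 0.030240 + 0.046592 + 0.001872 = 0.797240
Configurations with overnight rain contribute 0.048464, so
  P(overnight rain | ¬wet lawn) = 0.048464 / 0.797240 ≈ 0.0608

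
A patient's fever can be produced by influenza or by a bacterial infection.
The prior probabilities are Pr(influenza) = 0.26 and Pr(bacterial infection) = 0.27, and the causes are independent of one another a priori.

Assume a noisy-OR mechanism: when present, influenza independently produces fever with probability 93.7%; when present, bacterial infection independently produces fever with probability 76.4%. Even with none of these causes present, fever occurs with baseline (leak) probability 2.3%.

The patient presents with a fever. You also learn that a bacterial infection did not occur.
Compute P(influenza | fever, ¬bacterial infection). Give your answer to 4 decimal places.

P(influenza | fever, ¬bacterial infection) ≈ 0.9348

Under noisy-OR, P(fever | causes) = 1 − (1−0.023)·∏(1−qᵢ) over the active causes.
Enumerate both values of influenza and weight by the priors:
  P(fever | ¬bacterial infection) = 0.023×0.74 + 0.938449×0.26
        = 0.017020 + 0.243997 = 0.261017
Configurations with influenza contribute 0.243997, so
  P(influenza | fever, ¬bacterial infection) = 0.243997 / 0.261017 ≈ 0.9348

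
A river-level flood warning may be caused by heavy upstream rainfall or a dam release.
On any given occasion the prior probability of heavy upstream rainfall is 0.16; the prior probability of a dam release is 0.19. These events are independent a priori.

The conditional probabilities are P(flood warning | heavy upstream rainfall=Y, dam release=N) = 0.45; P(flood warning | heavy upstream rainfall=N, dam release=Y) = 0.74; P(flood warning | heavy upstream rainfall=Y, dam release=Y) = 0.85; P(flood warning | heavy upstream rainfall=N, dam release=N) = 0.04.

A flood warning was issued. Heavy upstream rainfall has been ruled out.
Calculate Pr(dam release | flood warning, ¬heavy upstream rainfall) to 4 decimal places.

Sum P(flood warning|·) weighted by the priors over both values of dam release:
  P(flood warning | ¬heavy upstream rainfall) = 0.04×0.81 + 0.74×0.19
        = 0.032400 + 0.140600 = 0.173000
Configurations with dam release contribute 0.140600, so
  P(dam release | flood warning, ¬heavy upstream rainfall) = 0.140600 / 0.173000 ≈ 0.8127

Pr(dam release | flood warning, ¬heavy upstream rainfall) ≈ 0.8127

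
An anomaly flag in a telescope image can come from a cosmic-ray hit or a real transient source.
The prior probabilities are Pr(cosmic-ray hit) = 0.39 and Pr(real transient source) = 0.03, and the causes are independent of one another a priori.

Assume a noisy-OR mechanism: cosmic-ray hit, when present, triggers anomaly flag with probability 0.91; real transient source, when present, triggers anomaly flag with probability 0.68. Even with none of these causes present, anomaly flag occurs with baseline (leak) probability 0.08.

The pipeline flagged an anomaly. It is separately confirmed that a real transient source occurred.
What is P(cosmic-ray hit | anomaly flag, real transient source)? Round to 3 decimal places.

Under noisy-OR, P(anomaly flag | causes) = 1 − (1−0.08)·∏(1−qᵢ) over the active causes.
For the numerator, keep only cosmic-ray hit=true terms: 0.973504*0.39 = 0.379667
Denominator P(anomaly flag | real transient source): 0.7056*0.61 + 0.973504*0.39 = 0.810083
P(cosmic-ray hit | anomaly flag, real transient source) = 0.379667/0.810083 ≈ 0.469

P(cosmic-ray hit | anomaly flag, real transient source) ≈ 0.469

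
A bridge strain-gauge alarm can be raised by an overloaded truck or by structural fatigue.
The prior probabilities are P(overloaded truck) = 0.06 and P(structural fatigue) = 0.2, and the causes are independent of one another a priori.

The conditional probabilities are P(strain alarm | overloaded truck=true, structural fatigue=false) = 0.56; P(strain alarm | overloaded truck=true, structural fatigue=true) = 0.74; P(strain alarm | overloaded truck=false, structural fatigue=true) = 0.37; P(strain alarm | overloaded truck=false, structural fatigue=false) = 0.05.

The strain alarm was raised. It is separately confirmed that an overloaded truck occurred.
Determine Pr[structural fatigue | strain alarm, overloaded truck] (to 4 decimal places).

Sum P(strain alarm|·) weighted by the priors over both values of structural fatigue:
  P(strain alarm | overloaded truck) = 0.56×0.8 + 0.74×0.2
        = 0.448000 + 0.148000 = 0.596000
The terms with structural fatigue present sum to 0.148000, so
  P(structural fatigue | strain alarm, overloaded truck) = 0.148000 / 0.596000 ≈ 0.2483

Pr[structural fatigue | strain alarm, overloaded truck] ≈ 0.2483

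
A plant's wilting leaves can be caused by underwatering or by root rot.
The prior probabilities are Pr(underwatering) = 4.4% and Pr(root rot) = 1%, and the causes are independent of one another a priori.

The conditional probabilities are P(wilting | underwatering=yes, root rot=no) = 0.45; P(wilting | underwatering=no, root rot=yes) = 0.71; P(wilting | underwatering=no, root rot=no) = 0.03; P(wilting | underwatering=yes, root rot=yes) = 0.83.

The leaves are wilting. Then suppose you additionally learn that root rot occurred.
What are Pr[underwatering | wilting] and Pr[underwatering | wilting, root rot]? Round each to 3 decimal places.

Numerator (weight on configurations with underwatering): 0.019602 + 0.000365 = 0.019967
Denominator P(wilting): 0.03·0.956·0.99 + 0.71·0.956·0.01 + 0.45·0.044·0.99 + 0.83·0.044·0.01 = 0.055148
Posterior = 0.019967 / 0.055148 ≈ 0.362

With the extra evidence:
P(wilting | root rot) = 0.71·0.956 + 0.83·0.044 = 0.678760 + 0.036520 = 0.715280
The underwatering-present share is 0.83·0.044 = 0.036520.
So P(underwatering | wilting, root rot) = 0.036520/0.715280 ≈ 0.051.
This is intercausal reasoning (explaining away): once root rot accounts for the wilting, underwatering becomes less likely.

Pr[underwatering | wilting] ≈ 0.362; Pr[underwatering | wilting, root rot] ≈ 0.051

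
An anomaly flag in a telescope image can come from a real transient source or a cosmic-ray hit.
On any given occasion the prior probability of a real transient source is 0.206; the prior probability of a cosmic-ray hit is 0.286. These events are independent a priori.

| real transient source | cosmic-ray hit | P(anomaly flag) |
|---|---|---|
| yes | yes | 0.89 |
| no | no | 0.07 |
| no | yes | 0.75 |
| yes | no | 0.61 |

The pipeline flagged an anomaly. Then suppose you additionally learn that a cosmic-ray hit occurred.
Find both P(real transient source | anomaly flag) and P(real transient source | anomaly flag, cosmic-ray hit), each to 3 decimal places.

P(real transient source | anomaly flag) ≈ 0.404; P(real transient source | anomaly flag, cosmic-ray hit) ≈ 0.235

For the numerator, keep only real transient source=true terms: 0.089721 + 0.052435 = 0.142156
The normalizing constant is 0.07·0.794·0.714 + 0.75·0.794·0.286 + 0.61·0.206·0.714 + 0.89·0.206·0.286 = 0.352153
P(real transient source | anomaly flag) = 0.142156/0.352153 ≈ 0.404

Now condition on the additional information:
P(anomaly flag | cosmic-ray hit) = 0.75*0.794 + 0.89*0.206 = 0.595500 + 0.183340 = 0.778840
The real transient source-present share is 0.89*0.206 = 0.183340.
So P(real transient source | anomaly flag, cosmic-ray hit) = 0.183340/0.778840 ≈ 0.235.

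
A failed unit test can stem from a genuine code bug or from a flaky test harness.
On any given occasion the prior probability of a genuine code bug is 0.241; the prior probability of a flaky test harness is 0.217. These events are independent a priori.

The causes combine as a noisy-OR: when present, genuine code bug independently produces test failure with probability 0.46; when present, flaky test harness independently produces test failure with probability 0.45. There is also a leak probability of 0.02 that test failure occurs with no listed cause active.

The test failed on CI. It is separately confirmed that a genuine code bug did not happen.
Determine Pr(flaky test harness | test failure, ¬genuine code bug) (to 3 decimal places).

Pr(flaky test harness | test failure, ¬genuine code bug) ≈ 0.865

Under noisy-OR, P(test failure | causes) = 1 − (1−0.02)·∏(1−qᵢ) over the active causes.
P(test failure | ¬genuine code bug) = 0.02*0.783 + 0.461*0.217 = 0.015660 + 0.100037 = 0.115697
Of this, 0.100037 comes from 0.461*0.217 (the flaky test harness=true cases).
P(flaky test harness | test failure, ¬genuine code bug) = 0.100037 / 0.115697 ≈ 0.865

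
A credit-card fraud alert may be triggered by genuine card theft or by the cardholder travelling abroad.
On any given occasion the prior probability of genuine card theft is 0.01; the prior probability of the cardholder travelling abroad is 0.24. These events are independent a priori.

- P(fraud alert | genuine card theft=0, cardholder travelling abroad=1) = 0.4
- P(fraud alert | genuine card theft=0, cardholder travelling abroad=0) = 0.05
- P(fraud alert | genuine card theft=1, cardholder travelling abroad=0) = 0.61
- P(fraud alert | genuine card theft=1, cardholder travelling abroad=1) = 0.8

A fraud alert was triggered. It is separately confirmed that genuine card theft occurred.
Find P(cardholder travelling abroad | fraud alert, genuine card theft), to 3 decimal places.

P(cardholder travelling abroad | fraud alert, genuine card theft) ≈ 0.293

By total probability over both values of cardholder travelling abroad:
  P(fraud alert | genuine card theft) = 0.61×0.76 + 0.8×0.24
        = 0.463600 + 0.192000 = 0.655600
The terms with cardholder travelling abroad present sum to 0.192000, so
  P(cardholder travelling abroad | fraud alert, genuine card theft) = 0.192000 / 0.655600 ≈ 0.293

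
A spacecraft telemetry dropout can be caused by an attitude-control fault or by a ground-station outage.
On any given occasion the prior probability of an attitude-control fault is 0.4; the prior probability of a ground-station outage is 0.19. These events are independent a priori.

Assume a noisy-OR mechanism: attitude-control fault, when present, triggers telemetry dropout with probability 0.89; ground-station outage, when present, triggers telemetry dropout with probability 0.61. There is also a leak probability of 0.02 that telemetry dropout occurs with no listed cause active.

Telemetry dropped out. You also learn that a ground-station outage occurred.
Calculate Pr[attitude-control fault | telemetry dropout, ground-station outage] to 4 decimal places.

Pr[attitude-control fault | telemetry dropout, ground-station outage] ≈ 0.5083

Under noisy-OR, P(telemetry dropout | causes) = 1 − (1−0.02)·∏(1−qᵢ) over the active causes.
For the numerator, keep only attitude-control fault=true terms: 0.957958*0.4 = 0.383183
Normalizer over all consistent configurations: 0.6178*0.6 + 0.957958*0.4 = 0.753863
Posterior = 0.383183 / 0.753863 ≈ 0.5083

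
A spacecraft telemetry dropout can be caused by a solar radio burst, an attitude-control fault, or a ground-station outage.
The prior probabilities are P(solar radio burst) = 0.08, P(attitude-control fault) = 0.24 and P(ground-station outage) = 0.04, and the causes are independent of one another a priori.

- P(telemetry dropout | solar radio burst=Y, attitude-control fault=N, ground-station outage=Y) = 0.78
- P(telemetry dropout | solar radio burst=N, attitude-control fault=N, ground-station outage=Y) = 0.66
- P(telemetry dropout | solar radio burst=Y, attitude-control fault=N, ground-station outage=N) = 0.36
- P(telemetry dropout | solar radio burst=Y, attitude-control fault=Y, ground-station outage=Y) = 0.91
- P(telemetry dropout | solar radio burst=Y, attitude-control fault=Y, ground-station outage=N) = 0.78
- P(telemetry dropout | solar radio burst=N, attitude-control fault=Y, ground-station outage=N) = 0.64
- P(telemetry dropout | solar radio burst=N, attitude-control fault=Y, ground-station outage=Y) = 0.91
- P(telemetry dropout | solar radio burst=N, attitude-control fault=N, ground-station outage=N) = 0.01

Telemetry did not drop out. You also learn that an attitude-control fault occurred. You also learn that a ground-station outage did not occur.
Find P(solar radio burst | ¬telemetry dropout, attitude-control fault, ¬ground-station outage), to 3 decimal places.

Numerator (weight on configurations with solar radio burst): 0.22·0.08 = 0.017600
Normalizer over all consistent configurations: 0.36·0.92 + 0.22·0.08 = 0.348800
Posterior = 0.017600 / 0.348800 ≈ 0.050

P(solar radio burst | ¬telemetry dropout, attitude-control fault, ¬ground-station outage) ≈ 0.050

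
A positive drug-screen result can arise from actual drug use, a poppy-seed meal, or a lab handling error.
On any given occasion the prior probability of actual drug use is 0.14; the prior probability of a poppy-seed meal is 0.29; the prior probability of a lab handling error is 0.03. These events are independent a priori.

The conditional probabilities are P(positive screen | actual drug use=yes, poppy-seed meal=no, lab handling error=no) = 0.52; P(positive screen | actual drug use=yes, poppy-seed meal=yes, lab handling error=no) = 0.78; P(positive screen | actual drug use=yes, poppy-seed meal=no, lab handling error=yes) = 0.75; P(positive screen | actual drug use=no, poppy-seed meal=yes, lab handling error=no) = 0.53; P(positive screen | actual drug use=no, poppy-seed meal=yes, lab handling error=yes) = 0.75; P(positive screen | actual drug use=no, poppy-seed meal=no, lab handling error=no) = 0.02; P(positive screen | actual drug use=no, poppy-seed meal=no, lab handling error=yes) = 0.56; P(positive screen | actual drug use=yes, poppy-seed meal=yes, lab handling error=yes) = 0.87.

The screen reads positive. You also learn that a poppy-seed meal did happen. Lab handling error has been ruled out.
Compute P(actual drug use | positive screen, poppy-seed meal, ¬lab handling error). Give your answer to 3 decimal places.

P(actual drug use | positive screen, poppy-seed meal, ¬lab handling error) ≈ 0.193

By total probability over both values of actual drug use:
  P(positive screen | poppy-seed meal, ¬lab handling error) = 0.53·0.86 + 0.78·0.14
        = 0.455800 + 0.109200 = 0.565000
Configurations with actual drug use contribute 0.109200, so
  P(actual drug use | positive screen, poppy-seed meal, ¬lab handling error) = 0.109200 / 0.565000 ≈ 0.193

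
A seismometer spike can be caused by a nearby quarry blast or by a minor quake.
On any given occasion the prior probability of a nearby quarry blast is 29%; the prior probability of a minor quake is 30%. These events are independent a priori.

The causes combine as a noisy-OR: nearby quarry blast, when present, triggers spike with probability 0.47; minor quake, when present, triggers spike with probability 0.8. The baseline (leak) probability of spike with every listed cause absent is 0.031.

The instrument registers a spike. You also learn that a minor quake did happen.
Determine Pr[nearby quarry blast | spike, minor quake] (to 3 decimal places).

Pr[nearby quarry blast | spike, minor quake] ≈ 0.313

Under noisy-OR, P(spike | causes) = 1 − (1−0.031)·∏(1−qᵢ) over the active causes.
Enumerate both values of nearby quarry blast and weight by the priors:
  P(spike | minor quake) = 0.8062*0.71 + 0.897286*0.29
        = 0.572402 + 0.260213 = 0.832615
Configurations with nearby quarry blast contribute 0.260213, so
  P(nearby quarry blast | spike, minor quake) = 0.260213 / 0.832615 ≈ 0.313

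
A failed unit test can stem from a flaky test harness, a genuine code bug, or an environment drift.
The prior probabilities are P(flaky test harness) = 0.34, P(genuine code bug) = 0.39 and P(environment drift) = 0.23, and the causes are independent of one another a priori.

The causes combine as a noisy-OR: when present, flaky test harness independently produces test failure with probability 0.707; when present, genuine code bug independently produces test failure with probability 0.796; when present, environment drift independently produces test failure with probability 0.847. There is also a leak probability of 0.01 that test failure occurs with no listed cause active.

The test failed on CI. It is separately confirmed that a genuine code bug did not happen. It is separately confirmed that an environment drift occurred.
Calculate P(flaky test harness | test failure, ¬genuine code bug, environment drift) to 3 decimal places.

Under noisy-OR, P(test failure | causes) = 1 − (1−0.01)·∏(1−qᵢ) over the active causes.
P(test failure | ¬genuine code bug, environment drift) = 0.84853×0.66 + 0.955619×0.34 = 0.560030 + 0.324910 = 0.884940
Of this, 0.324910 comes from 0.955619×0.34 (the flaky test harness=true cases).
So P(flaky test harness | test failure, ¬genuine code bug, environment drift) = 0.324910/0.884940 ≈ 0.367.

P(flaky test harness | test failure, ¬genuine code bug, environment drift) ≈ 0.367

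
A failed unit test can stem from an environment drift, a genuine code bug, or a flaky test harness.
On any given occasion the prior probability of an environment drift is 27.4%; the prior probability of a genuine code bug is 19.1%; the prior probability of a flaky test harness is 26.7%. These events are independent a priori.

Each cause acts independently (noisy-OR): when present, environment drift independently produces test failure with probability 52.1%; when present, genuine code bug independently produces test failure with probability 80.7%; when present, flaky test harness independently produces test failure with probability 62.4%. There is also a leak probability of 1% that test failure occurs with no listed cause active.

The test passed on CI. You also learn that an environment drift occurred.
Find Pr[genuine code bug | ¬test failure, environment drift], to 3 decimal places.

Pr[genuine code bug | ¬test failure, environment drift] ≈ 0.044

Under noisy-OR, P(test failure | causes) = 1 − (1−0.01)·∏(1−qᵢ) over the active causes.
Numerator (weight on configurations with genuine code bug): 0.012813 + 0.001755 = 0.014568
The normalizing constant is 0.47421·0.809·0.733 + 0.178303·0.809·0.267 + 0.091523·0.191·0.733 + 0.034412·0.191·0.267 = 0.334287
P(genuine code bug | ¬test failure, environment drift) = 0.014568/0.334287 ≈ 0.044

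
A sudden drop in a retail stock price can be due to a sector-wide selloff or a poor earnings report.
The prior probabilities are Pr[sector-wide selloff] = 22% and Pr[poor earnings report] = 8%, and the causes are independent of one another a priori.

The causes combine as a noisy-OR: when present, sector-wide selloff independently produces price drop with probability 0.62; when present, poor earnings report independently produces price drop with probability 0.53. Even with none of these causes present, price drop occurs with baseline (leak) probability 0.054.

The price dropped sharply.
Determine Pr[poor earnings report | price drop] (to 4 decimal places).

Under noisy-OR, P(price drop | causes) = 1 − (1−0.054)·∏(1−qᵢ) over the active causes.
By total probability over the 4 (sector-wide selloff, poor earnings report) configurations:
  P(price drop) = 0.054*0.78*0.92 + 0.55538*0.78*0.08 + 0.64052*0.22*0.92 + 0.831044*0.22*0.08
        = 0.038750 + 0.034656 + 0.129641 + 0.014626 = 0.217673
Configurations with poor earnings report contribute 0.049282, so
  P(poor earnings report | price drop) = 0.049282 / 0.217673 ≈ 0.2264

Pr[poor earnings report | price drop] ≈ 0.2264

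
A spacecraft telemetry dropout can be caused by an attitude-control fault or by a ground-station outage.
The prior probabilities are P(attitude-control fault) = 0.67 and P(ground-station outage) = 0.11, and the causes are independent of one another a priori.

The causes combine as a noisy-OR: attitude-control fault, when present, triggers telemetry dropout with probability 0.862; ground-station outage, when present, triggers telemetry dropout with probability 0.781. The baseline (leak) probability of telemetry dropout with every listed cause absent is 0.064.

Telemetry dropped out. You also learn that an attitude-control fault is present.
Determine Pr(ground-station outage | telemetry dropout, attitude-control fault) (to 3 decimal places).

Pr(ground-station outage | telemetry dropout, attitude-control fault) ≈ 0.121

Under noisy-OR, P(telemetry dropout | causes) = 1 − (1−0.064)·∏(1−qᵢ) over the active causes.
By total probability over both values of ground-station outage:
  P(telemetry dropout | attitude-control fault) = 0.870832*0.89 + 0.971712*0.11
        = 0.775040 + 0.106888 = 0.881928
The terms with ground-station outage present sum to 0.106888, so
  P(ground-station outage | telemetry dropout, attitude-control fault) = 0.106888 / 0.881928 ≈ 0.121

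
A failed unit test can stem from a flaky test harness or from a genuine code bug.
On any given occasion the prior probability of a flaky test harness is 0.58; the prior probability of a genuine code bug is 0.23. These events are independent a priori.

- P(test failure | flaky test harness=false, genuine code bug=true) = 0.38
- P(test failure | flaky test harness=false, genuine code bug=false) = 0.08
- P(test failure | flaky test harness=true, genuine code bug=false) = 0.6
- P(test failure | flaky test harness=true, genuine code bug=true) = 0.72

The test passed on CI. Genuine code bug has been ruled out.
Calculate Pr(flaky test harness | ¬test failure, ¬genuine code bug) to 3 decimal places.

Pr(flaky test harness | ¬test failure, ¬genuine code bug) ≈ 0.375

By total probability over both values of flaky test harness:
  P(¬test failure | ¬genuine code bug) = 0.92×0.42 + 0.4×0.58
        = 0.386400 + 0.232000 = 0.618400
The terms with flaky test harness present sum to 0.232000, so
  P(flaky test harness | ¬test failure, ¬genuine code bug) = 0.232000 / 0.618400 ≈ 0.375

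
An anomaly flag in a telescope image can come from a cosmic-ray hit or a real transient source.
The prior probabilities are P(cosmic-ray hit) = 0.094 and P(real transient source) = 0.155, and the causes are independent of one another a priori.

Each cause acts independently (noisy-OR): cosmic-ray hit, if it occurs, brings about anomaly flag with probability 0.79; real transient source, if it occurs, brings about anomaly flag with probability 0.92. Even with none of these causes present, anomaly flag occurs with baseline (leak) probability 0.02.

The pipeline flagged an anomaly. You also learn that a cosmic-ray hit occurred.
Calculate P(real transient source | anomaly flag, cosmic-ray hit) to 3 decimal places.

P(real transient source | anomaly flag, cosmic-ray hit) ≈ 0.185

Under noisy-OR, P(anomaly flag | causes) = 1 − (1−0.02)·∏(1−qᵢ) over the active causes.
Numerator (weight on configurations with real transient source): 0.983536·0.155 = 0.152448
Normalizer over all consistent configurations: 0.7942·0.845 + 0.983536·0.155 = 0.823547
P(real transient source | anomaly flag, cosmic-ray hit) = 0.152448/0.823547 ≈ 0.185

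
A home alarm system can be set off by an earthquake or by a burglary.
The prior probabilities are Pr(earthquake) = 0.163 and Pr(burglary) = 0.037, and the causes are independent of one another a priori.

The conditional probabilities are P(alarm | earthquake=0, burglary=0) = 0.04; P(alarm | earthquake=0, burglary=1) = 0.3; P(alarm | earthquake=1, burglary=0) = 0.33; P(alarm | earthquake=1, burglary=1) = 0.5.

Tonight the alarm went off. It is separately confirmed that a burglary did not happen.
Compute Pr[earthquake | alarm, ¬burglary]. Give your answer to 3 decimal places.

Pr[earthquake | alarm, ¬burglary] ≈ 0.616

P(alarm | ¬burglary) = 0.04*0.837 + 0.33*0.163 = 0.033480 + 0.053790 = 0.087270
Restricting to configurations with earthquake present: 0.33*0.163 = 0.053790.
Hence the posterior is 0.053790/0.087270 ≈ 0.616.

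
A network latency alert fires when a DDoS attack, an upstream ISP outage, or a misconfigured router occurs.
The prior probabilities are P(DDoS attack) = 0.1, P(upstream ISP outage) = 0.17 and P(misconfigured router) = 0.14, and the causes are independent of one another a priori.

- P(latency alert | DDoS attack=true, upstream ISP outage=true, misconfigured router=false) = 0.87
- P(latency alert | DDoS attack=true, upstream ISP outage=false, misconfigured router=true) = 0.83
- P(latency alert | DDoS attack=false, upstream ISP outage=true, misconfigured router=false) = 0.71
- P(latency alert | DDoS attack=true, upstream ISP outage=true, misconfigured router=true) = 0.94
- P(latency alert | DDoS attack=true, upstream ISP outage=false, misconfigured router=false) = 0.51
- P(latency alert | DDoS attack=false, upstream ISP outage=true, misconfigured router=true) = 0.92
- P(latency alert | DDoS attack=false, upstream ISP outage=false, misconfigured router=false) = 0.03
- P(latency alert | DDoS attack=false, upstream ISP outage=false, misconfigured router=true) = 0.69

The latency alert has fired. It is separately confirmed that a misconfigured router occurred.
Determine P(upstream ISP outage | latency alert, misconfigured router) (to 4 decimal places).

Enumerate the 4 (DDoS attack, upstream ISP outage) configurations and weight by the priors:
  P(latency alert | misconfigured router) = 0.69·0.9·0.83 + 0.92·0.9·0.17 + 0.83·0.1·0.83 + 0.94·0.1·0.17
        = 0.515430 + 0.140760 + 0.068890 + 0.015980 = 0.741060
Configurations with upstream ISP outage contribute 0.156740, so
  P(upstream ISP outage | latency alert, misconfigured router) = 0.156740 / 0.741060 ≈ 0.2115

P(upstream ISP outage | latency alert, misconfigured router) ≈ 0.2115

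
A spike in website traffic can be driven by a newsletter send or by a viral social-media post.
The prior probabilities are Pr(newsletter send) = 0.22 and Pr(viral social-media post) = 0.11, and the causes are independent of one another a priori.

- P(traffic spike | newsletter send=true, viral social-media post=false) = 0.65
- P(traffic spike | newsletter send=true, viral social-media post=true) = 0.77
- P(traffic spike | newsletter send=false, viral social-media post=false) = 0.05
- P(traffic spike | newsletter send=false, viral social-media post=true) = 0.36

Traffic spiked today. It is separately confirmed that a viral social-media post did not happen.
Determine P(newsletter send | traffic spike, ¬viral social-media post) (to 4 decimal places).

P(newsletter send | traffic spike, ¬viral social-media post) ≈ 0.7857

Weight on newsletter send=true, given the evidence: 0.65·0.22 = 0.143000
Denominator P(traffic spike | ¬viral social-media post): 0.05·0.78 + 0.65·0.22 = 0.182000
P(newsletter send | traffic spike, ¬viral social-media post) = 0.143000/0.182000 ≈ 0.7857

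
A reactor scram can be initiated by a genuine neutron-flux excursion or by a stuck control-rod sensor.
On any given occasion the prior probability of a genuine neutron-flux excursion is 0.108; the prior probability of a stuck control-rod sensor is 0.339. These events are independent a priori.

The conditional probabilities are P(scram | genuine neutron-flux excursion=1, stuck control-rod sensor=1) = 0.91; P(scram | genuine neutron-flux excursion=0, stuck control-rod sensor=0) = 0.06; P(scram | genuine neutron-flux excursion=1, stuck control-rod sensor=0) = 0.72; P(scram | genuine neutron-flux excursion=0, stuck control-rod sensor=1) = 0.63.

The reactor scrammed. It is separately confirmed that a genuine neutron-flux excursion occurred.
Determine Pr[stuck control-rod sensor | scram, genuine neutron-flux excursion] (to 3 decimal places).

Weight on stuck control-rod sensor=true, given the evidence: 0.91*0.339 = 0.308490
The normalizing constant is 0.72*0.661 + 0.91*0.339 = 0.784410
P(stuck control-rod sensor | scram, genuine neutron-flux excursion) = 0.308490/0.784410 ≈ 0.393

Pr[stuck control-rod sensor | scram, genuine neutron-flux excursion] ≈ 0.393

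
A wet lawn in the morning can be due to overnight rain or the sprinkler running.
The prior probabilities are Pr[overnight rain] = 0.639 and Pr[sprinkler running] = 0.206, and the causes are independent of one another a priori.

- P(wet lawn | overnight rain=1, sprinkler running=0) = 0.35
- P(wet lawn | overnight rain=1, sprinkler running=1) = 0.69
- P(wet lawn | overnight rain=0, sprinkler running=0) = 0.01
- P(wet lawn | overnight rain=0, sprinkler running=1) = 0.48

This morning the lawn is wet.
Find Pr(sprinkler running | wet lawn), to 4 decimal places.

P(wet lawn) = 0.01·0.361·0.794 + 0.48·0.361·0.206 + 0.35·0.639·0.794 + 0.69·0.639·0.206 = 0.002866 + 0.035696 + 0.177578 + 0.090827 = 0.306967
The sprinkler running-present share is 0.035696 + 0.090827 = 0.126523.
Hence the posterior is 0.126523/0.306967 ≈ 0.4122.

Pr(sprinkler running | wet lawn) ≈ 0.4122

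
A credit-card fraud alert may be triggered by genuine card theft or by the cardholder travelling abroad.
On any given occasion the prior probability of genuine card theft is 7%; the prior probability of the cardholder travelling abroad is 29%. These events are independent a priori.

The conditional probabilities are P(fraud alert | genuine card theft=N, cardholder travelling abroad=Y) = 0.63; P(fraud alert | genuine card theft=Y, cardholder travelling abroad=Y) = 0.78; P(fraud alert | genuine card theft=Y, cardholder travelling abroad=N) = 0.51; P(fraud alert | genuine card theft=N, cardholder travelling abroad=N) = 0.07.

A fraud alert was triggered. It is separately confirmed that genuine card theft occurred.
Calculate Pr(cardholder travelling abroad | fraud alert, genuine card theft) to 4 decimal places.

P(fraud alert | genuine card theft) = 0.51×0.71 + 0.78×0.29 = 0.362100 + 0.226200 = 0.588300
Of this, 0.226200 comes from 0.78×0.29 (the cardholder travelling abroad=true cases).
Hence the posterior is 0.226200/0.588300 ≈ 0.3845.

Pr(cardholder travelling abroad | fraud alert, genuine card theft) ≈ 0.3845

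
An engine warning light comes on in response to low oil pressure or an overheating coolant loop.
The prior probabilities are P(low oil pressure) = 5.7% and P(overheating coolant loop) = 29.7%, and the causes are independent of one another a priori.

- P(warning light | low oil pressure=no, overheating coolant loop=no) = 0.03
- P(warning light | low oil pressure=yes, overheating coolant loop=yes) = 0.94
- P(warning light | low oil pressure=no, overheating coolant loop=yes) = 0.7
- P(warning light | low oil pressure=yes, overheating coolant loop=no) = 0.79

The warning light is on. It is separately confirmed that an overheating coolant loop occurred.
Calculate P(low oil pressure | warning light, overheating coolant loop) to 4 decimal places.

P(low oil pressure | warning light, overheating coolant loop) ≈ 0.0751

Weight on low oil pressure=true, given the evidence: 0.94*0.057 = 0.053580
Normalizer over all consistent configurations: 0.7*0.943 + 0.94*0.057 = 0.713680
Posterior = 0.053580 / 0.713680 ≈ 0.0751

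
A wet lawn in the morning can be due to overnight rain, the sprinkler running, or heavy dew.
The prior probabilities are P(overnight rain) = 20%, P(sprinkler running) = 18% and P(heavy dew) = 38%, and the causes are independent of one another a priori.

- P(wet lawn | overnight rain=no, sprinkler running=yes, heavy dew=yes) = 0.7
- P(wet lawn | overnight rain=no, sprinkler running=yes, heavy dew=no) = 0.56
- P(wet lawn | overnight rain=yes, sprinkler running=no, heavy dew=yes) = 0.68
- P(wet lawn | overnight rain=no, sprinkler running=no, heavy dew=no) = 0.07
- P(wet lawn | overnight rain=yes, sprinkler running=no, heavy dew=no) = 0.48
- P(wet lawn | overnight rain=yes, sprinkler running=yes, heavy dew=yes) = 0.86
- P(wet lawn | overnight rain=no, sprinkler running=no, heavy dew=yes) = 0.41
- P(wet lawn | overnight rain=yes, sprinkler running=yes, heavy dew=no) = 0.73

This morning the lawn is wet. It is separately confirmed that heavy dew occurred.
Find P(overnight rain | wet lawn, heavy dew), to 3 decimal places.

Sum P(wet lawn|·) weighted by the priors over the 4 (overnight rain, sprinkler running) configurations:
  P(wet lawn | heavy dew) = 0.41×0.8×0.82 + 0.7×0.8×0.18 + 0.68×0.2×0.82 + 0.86×0.2×0.18
        = 0.268960 + 0.100800 + 0.111520 + 0.030960 = 0.512240
Keeping only the overnight rain-present terms gives 0.142480, so
  P(overnight rain | wet lawn, heavy dew) = 0.142480 / 0.512240 ≈ 0.278

P(overnight rain | wet lawn, heavy dew) ≈ 0.278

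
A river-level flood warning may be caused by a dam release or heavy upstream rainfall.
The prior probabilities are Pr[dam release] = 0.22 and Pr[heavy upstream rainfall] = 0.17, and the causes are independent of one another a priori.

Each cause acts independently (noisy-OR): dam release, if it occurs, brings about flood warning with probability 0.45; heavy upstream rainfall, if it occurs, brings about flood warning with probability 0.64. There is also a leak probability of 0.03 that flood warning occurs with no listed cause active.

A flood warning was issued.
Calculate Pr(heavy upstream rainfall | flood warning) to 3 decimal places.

Pr(heavy upstream rainfall | flood warning) ≈ 0.527

Under noisy-OR, P(flood warning | causes) = 1 − (1−0.03)·∏(1−qᵢ) over the active causes.
Weight on heavy upstream rainfall=true, given the evidence: 0.086296 + 0.030217 = 0.116513
The normalizing constant is 0.03·0.78·0.83 + 0.6508·0.78·0.17 + 0.4665·0.22·0.83 + 0.80794·0.22·0.17 = 0.221118
P(heavy upstream rainfall | flood warning) = 0.116513/0.221118 ≈ 0.527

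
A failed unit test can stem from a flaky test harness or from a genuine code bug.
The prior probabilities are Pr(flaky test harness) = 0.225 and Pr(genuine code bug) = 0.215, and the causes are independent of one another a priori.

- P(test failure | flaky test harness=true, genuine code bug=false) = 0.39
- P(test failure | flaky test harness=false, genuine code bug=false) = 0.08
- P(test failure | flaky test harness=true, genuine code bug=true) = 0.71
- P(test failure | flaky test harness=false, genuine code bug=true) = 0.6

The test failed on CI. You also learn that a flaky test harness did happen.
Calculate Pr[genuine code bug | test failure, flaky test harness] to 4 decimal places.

Pr[genuine code bug | test failure, flaky test harness] ≈ 0.3327

For the numerator, keep only genuine code bug=true terms: 0.71*0.215 = 0.152650
Normalizer over all consistent configurations: 0.39*0.785 + 0.71*0.215 = 0.458800
P(genuine code bug | test failure, flaky test harness) = 0.152650/0.458800 ≈ 0.3327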